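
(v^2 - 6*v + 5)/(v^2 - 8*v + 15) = (v - 1)/(v - 3)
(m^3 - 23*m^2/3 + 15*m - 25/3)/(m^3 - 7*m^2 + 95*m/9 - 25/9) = 3*(m - 1)/(3*m - 1)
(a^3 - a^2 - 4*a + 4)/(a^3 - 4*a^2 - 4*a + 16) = (a - 1)/(a - 4)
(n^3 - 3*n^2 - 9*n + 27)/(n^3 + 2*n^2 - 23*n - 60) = (n^2 - 6*n + 9)/(n^2 - n - 20)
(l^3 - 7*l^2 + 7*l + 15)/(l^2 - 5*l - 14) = (-l^3 + 7*l^2 - 7*l - 15)/(-l^2 + 5*l + 14)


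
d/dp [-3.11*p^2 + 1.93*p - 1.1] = 1.93 - 6.22*p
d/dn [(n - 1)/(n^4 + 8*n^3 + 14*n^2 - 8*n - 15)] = (-3*n^2 - 18*n - 23)/(n^6 + 18*n^5 + 127*n^4 + 444*n^3 + 799*n^2 + 690*n + 225)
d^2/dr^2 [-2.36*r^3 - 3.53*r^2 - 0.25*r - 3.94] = -14.16*r - 7.06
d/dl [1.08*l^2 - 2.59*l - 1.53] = 2.16*l - 2.59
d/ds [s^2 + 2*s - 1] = 2*s + 2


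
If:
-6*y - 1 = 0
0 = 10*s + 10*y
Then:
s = 1/6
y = -1/6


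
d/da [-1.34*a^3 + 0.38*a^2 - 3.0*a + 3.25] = -4.02*a^2 + 0.76*a - 3.0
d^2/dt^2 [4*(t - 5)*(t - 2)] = 8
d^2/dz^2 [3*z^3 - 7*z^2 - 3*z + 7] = 18*z - 14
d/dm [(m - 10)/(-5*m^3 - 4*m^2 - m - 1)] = (-5*m^3 - 4*m^2 - m + (m - 10)*(15*m^2 + 8*m + 1) - 1)/(5*m^3 + 4*m^2 + m + 1)^2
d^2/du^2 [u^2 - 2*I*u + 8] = 2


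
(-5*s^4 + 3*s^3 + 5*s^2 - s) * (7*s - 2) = -35*s^5 + 31*s^4 + 29*s^3 - 17*s^2 + 2*s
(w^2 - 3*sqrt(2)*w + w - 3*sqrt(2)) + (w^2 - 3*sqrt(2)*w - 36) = 2*w^2 - 6*sqrt(2)*w + w - 36 - 3*sqrt(2)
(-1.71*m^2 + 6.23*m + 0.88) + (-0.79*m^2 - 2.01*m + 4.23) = -2.5*m^2 + 4.22*m + 5.11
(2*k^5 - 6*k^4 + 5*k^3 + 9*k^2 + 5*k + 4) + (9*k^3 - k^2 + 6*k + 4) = 2*k^5 - 6*k^4 + 14*k^3 + 8*k^2 + 11*k + 8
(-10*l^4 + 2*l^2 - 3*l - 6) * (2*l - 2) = -20*l^5 + 20*l^4 + 4*l^3 - 10*l^2 - 6*l + 12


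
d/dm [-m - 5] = -1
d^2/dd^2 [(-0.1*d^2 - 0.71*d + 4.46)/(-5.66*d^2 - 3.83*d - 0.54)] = (41.154992*d^3 - 859.106496*d^2 - 593.118192*d - 106.462024)/(181.321496*d^6 + 368.089044*d^5 + 300.975594*d^4 + 126.417959*d^3 + 28.714986*d^2 + 3.350484*d + 0.157464)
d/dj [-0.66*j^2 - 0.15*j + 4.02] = -1.32*j - 0.15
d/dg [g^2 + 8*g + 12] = 2*g + 8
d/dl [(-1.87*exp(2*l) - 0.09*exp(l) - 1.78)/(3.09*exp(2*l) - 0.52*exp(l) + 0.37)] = (1.2505*exp(2*l) + 9.6166*exp(l) - 0.9589)*exp(l)/(9.5481*exp(4*l) - 3.2136*exp(3*l) + 2.557*exp(2*l) - 0.3848*exp(l) + 0.1369)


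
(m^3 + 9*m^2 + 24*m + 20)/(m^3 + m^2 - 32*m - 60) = (m + 2)/(m - 6)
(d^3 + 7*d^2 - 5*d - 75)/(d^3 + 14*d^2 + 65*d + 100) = (d - 3)/(d + 4)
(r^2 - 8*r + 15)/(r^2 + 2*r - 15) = (r - 5)/(r + 5)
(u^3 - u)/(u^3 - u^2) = (u + 1)/u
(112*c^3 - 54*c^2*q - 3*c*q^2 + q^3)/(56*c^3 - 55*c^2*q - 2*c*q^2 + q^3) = (-2*c + q)/(-c + q)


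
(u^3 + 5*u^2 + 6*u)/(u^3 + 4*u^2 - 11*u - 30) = u*(u + 3)/(u^2 + 2*u - 15)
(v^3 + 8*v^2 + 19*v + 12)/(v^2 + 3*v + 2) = (v^2 + 7*v + 12)/(v + 2)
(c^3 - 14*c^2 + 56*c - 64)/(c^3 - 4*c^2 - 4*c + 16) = (c - 8)/(c + 2)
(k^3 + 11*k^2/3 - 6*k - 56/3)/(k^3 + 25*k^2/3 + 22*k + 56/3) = (3*k - 7)/(3*k + 7)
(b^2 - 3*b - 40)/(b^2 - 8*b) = (b + 5)/b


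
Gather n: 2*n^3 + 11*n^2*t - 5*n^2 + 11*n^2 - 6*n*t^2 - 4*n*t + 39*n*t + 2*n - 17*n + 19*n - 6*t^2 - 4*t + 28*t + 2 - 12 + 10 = 2*n^3 + n^2*(11*t + 6) + n*(-6*t^2 + 35*t + 4) - 6*t^2 + 24*t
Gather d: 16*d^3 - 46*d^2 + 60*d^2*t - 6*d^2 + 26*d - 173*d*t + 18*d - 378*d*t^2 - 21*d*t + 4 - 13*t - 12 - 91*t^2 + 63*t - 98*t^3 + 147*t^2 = 16*d^3 + d^2*(60*t - 52) + d*(-378*t^2 - 194*t + 44) - 98*t^3 + 56*t^2 + 50*t - 8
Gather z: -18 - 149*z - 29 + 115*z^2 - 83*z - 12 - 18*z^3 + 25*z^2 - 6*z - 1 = -18*z^3 + 140*z^2 - 238*z - 60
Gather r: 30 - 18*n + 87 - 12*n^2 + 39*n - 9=-12*n^2 + 21*n + 108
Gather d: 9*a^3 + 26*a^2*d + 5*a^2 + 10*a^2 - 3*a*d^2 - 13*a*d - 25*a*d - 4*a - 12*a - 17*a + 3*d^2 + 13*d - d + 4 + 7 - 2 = 9*a^3 + 15*a^2 - 33*a + d^2*(3 - 3*a) + d*(26*a^2 - 38*a + 12) + 9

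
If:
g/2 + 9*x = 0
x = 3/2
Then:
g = -27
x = 3/2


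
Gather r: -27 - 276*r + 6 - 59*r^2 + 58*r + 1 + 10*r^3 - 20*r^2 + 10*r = 10*r^3 - 79*r^2 - 208*r - 20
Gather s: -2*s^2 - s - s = -2*s^2 - 2*s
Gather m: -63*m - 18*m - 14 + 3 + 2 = -81*m - 9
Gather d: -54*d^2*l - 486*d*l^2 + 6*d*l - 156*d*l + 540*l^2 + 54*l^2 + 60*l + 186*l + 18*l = -54*d^2*l + d*(-486*l^2 - 150*l) + 594*l^2 + 264*l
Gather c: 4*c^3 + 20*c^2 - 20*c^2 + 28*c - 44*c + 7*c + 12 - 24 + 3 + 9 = 4*c^3 - 9*c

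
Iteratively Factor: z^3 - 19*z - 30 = (z + 3)*(z^2 - 3*z - 10) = (z - 5)*(z + 3)*(z + 2)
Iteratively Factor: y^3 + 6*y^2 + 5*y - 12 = (y + 4)*(y^2 + 2*y - 3) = (y + 3)*(y + 4)*(y - 1)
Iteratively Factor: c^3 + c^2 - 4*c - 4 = (c + 1)*(c^2 - 4) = (c + 1)*(c + 2)*(c - 2)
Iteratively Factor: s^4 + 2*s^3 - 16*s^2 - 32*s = (s)*(s^3 + 2*s^2 - 16*s - 32) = s*(s + 2)*(s^2 - 16) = s*(s - 4)*(s + 2)*(s + 4)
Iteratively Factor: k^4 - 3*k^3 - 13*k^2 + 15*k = (k + 3)*(k^3 - 6*k^2 + 5*k) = (k - 1)*(k + 3)*(k^2 - 5*k) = k*(k - 1)*(k + 3)*(k - 5)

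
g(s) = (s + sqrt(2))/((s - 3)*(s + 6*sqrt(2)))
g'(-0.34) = -0.04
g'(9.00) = -0.01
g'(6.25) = -0.04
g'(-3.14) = -0.03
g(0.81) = -0.11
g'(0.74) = -0.08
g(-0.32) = -0.04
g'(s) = -(s + sqrt(2))/((s - 3)*(s + 6*sqrt(2))^2) + 1/((s - 3)*(s + 6*sqrt(2))) - (s + sqrt(2))/((s - 3)^2*(s + 6*sqrt(2))) = (-(s - 3)*(s + sqrt(2)) + (s - 3)*(s + 6*sqrt(2)) - (s + sqrt(2))*(s + 6*sqrt(2)))/((s - 3)^2*(s + 6*sqrt(2))^2)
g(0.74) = -0.10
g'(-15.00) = -0.02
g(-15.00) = -0.12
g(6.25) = 0.16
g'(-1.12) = -0.03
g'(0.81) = -0.09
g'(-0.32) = -0.04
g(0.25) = -0.07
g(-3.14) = 0.05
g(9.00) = 0.10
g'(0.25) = -0.06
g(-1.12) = -0.00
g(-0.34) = -0.04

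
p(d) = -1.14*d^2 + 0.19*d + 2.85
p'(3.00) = -6.65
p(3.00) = -6.84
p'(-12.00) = 27.55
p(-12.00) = -163.59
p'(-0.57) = 1.49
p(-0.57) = 2.37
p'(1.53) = -3.30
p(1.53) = 0.47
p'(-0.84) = 2.11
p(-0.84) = 1.89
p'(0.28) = -0.45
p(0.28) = 2.81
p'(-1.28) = 3.11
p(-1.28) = 0.74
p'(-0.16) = 0.55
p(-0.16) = 2.79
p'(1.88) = -4.10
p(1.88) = -0.82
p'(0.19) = -0.24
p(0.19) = 2.84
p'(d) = 0.19 - 2.28*d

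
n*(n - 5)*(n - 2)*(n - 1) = n^4 - 8*n^3 + 17*n^2 - 10*n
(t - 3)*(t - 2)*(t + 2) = t^3 - 3*t^2 - 4*t + 12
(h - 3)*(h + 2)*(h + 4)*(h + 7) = h^4 + 10*h^3 + 11*h^2 - 94*h - 168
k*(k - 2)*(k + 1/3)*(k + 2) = k^4 + k^3/3 - 4*k^2 - 4*k/3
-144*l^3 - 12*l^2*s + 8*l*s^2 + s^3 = (-4*l + s)*(6*l + s)^2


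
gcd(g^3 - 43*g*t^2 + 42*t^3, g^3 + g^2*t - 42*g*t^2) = -g^2 - g*t + 42*t^2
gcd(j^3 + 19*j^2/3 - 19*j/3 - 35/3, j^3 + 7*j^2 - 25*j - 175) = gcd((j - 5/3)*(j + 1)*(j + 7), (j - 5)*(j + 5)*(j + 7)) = j + 7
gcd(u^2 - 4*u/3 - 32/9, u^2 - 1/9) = 1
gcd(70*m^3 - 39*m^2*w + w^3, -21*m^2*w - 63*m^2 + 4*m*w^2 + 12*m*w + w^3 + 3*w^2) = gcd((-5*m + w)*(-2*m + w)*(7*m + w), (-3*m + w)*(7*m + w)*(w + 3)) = 7*m + w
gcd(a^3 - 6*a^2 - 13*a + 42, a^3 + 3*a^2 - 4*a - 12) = a^2 + a - 6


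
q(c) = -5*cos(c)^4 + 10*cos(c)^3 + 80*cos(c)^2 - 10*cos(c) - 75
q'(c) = 20*sin(c)*cos(c)^3 - 30*sin(c)*cos(c)^2 - 160*sin(c)*cos(c) + 10*sin(c)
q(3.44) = -5.26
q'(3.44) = -34.71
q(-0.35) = -9.40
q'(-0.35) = 51.50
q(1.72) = -71.78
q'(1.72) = 32.69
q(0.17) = -2.29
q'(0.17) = -26.68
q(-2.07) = -53.24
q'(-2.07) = -68.07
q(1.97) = -59.73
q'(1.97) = 61.26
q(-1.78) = -69.57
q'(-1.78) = -40.85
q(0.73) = -35.43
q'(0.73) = -78.43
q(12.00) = -23.00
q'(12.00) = 72.09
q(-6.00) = -6.25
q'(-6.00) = -42.91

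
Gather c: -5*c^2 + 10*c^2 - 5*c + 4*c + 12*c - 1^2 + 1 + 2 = 5*c^2 + 11*c + 2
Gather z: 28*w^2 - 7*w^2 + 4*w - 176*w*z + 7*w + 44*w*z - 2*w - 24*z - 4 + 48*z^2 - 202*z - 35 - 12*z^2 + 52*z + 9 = 21*w^2 + 9*w + 36*z^2 + z*(-132*w - 174) - 30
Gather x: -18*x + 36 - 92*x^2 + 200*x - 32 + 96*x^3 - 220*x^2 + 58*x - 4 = 96*x^3 - 312*x^2 + 240*x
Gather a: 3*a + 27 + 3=3*a + 30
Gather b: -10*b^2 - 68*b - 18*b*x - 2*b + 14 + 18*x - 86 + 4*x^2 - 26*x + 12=-10*b^2 + b*(-18*x - 70) + 4*x^2 - 8*x - 60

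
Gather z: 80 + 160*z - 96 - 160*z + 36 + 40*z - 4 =40*z + 16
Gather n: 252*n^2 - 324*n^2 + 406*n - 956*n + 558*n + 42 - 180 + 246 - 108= -72*n^2 + 8*n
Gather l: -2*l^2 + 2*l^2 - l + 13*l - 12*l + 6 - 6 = 0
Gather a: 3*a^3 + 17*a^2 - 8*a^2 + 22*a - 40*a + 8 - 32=3*a^3 + 9*a^2 - 18*a - 24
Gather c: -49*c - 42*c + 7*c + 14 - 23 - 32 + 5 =-84*c - 36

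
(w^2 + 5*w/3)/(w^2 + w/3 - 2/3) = w*(3*w + 5)/(3*w^2 + w - 2)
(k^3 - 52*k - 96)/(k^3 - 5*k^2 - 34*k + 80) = (k^2 + 8*k + 12)/(k^2 + 3*k - 10)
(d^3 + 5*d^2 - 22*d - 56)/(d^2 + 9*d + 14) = d - 4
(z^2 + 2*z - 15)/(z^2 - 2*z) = (z^2 + 2*z - 15)/(z*(z - 2))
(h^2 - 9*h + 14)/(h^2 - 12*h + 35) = (h - 2)/(h - 5)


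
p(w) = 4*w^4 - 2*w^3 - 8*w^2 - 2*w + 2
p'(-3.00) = -440.00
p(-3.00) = 314.00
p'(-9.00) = -12008.00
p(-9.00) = 27074.00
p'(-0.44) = 2.52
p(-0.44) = 1.65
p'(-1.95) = -112.25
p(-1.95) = 48.15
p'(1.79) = 41.90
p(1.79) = 2.38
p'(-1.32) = -28.13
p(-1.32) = 7.44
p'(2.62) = 202.65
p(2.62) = 94.36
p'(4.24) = 1041.89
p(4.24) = 990.03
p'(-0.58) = 2.14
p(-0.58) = 1.31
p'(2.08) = 82.74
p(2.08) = 20.10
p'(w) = 16*w^3 - 6*w^2 - 16*w - 2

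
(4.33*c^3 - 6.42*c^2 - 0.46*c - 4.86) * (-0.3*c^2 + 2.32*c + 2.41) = -1.299*c^5 + 11.9716*c^4 - 4.3211*c^3 - 15.0814*c^2 - 12.3838*c - 11.7126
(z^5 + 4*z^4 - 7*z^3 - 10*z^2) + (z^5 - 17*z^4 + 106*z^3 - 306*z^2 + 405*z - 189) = 2*z^5 - 13*z^4 + 99*z^3 - 316*z^2 + 405*z - 189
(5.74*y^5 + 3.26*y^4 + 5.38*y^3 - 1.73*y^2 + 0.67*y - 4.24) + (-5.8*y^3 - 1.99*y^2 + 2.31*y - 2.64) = 5.74*y^5 + 3.26*y^4 - 0.42*y^3 - 3.72*y^2 + 2.98*y - 6.88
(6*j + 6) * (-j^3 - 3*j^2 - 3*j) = -6*j^4 - 24*j^3 - 36*j^2 - 18*j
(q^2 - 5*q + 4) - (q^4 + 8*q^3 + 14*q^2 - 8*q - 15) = -q^4 - 8*q^3 - 13*q^2 + 3*q + 19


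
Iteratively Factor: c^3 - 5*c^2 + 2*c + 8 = (c - 4)*(c^2 - c - 2) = (c - 4)*(c + 1)*(c - 2)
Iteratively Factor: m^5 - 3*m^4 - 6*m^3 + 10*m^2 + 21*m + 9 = (m + 1)*(m^4 - 4*m^3 - 2*m^2 + 12*m + 9) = (m - 3)*(m + 1)*(m^3 - m^2 - 5*m - 3) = (m - 3)*(m + 1)^2*(m^2 - 2*m - 3) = (m - 3)*(m + 1)^3*(m - 3)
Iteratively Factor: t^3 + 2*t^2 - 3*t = (t - 1)*(t^2 + 3*t) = (t - 1)*(t + 3)*(t)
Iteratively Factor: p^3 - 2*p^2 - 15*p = (p)*(p^2 - 2*p - 15) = p*(p + 3)*(p - 5)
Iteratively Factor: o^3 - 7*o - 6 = (o + 2)*(o^2 - 2*o - 3) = (o - 3)*(o + 2)*(o + 1)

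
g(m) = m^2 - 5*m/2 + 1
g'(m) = 2*m - 5/2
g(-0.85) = 3.85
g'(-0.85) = -4.20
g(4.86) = 12.47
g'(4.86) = 7.22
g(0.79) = -0.35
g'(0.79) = -0.92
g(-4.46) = 32.04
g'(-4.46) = -11.42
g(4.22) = 8.26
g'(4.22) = 5.94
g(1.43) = -0.53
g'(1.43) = 0.36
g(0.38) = 0.19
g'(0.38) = -1.74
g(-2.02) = 10.13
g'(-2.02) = -6.54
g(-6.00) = 52.00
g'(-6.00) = -14.50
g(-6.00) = 52.00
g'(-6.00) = -14.50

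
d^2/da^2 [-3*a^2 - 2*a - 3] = -6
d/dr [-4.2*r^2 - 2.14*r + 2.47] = -8.4*r - 2.14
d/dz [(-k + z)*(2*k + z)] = k + 2*z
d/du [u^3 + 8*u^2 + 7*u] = 3*u^2 + 16*u + 7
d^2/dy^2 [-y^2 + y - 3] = -2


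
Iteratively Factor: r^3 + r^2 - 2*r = (r - 1)*(r^2 + 2*r) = (r - 1)*(r + 2)*(r)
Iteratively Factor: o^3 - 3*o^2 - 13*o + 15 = (o + 3)*(o^2 - 6*o + 5) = (o - 1)*(o + 3)*(o - 5)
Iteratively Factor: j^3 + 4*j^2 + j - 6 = (j + 3)*(j^2 + j - 2) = (j - 1)*(j + 3)*(j + 2)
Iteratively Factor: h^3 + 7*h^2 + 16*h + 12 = (h + 2)*(h^2 + 5*h + 6) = (h + 2)^2*(h + 3)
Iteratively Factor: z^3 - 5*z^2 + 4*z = (z - 1)*(z^2 - 4*z) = (z - 4)*(z - 1)*(z)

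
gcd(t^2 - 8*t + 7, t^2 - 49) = t - 7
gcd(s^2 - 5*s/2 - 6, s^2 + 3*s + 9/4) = s + 3/2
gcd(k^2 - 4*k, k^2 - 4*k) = k^2 - 4*k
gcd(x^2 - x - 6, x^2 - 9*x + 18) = x - 3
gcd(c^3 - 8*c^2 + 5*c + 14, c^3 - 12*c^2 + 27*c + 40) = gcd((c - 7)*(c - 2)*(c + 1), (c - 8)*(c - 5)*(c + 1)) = c + 1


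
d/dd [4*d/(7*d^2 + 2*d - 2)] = 4*(-7*d^2 - 2)/(49*d^4 + 28*d^3 - 24*d^2 - 8*d + 4)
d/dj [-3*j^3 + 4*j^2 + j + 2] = -9*j^2 + 8*j + 1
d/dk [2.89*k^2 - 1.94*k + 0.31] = 5.78*k - 1.94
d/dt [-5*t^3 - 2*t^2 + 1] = t*(-15*t - 4)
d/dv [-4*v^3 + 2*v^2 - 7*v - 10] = -12*v^2 + 4*v - 7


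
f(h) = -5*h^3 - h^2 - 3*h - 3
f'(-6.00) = -531.00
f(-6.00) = 1059.00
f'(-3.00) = -132.00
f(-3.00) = 132.00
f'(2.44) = -97.18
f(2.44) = -88.91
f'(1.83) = -56.89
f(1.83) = -42.48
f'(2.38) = -92.73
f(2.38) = -83.21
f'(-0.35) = -4.14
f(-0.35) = -1.86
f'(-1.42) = -30.41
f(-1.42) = 13.56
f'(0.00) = -3.00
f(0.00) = -3.00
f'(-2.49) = -91.02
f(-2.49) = 75.46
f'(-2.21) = -71.84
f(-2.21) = 52.72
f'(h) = -15*h^2 - 2*h - 3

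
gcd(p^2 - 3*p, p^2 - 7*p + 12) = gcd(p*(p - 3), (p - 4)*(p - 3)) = p - 3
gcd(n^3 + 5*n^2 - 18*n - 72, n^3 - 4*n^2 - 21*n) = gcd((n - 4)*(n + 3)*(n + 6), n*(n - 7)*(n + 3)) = n + 3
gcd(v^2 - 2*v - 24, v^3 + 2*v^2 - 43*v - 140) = v + 4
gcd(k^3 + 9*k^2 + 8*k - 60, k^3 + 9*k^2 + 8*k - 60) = k^3 + 9*k^2 + 8*k - 60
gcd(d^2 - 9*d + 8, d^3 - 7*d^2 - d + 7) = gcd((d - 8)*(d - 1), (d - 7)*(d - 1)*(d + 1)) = d - 1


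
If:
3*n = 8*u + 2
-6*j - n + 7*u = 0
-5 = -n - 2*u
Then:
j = 47/84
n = 22/7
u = 13/14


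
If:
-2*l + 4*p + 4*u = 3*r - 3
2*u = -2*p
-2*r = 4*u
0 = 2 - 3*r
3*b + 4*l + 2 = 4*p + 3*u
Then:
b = -11/9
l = 1/2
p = 1/3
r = 2/3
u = -1/3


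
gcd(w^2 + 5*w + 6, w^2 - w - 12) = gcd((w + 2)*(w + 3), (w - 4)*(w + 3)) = w + 3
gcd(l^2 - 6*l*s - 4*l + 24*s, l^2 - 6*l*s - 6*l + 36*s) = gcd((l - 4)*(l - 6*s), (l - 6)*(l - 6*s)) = -l + 6*s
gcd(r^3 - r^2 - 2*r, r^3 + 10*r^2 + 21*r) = r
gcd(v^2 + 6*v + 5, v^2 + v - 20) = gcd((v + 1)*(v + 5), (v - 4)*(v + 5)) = v + 5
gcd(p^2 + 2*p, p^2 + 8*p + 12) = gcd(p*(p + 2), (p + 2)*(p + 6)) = p + 2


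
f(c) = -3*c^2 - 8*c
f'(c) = -6*c - 8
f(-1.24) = 5.31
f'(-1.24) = -0.56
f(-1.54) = 5.21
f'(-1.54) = 1.24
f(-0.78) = 4.41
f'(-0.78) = -3.32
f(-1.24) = 5.31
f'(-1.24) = -0.56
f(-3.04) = -3.40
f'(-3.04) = 10.24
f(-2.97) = -2.70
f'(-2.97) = 9.82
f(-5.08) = -36.78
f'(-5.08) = 22.48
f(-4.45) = -23.81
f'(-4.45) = 18.70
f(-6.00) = -60.00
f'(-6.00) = 28.00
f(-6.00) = -60.00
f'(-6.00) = 28.00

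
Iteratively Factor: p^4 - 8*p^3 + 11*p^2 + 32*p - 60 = (p - 2)*(p^3 - 6*p^2 - p + 30) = (p - 5)*(p - 2)*(p^2 - p - 6) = (p - 5)*(p - 2)*(p + 2)*(p - 3)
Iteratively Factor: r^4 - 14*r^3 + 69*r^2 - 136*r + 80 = (r - 4)*(r^3 - 10*r^2 + 29*r - 20) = (r - 4)^2*(r^2 - 6*r + 5) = (r - 4)^2*(r - 1)*(r - 5)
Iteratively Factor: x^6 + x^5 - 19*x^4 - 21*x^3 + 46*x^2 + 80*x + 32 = (x + 1)*(x^5 - 19*x^3 - 2*x^2 + 48*x + 32) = (x - 4)*(x + 1)*(x^4 + 4*x^3 - 3*x^2 - 14*x - 8) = (x - 4)*(x + 1)^2*(x^3 + 3*x^2 - 6*x - 8) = (x - 4)*(x - 2)*(x + 1)^2*(x^2 + 5*x + 4) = (x - 4)*(x - 2)*(x + 1)^2*(x + 4)*(x + 1)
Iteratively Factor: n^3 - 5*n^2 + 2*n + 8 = (n - 4)*(n^2 - n - 2) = (n - 4)*(n - 2)*(n + 1)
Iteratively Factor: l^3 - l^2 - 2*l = (l - 2)*(l^2 + l) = l*(l - 2)*(l + 1)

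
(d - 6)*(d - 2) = d^2 - 8*d + 12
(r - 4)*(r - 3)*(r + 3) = r^3 - 4*r^2 - 9*r + 36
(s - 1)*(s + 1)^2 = s^3 + s^2 - s - 1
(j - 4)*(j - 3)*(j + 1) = j^3 - 6*j^2 + 5*j + 12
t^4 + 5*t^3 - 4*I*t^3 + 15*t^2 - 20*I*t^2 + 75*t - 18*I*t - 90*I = (t + 5)*(t - 6*I)*(t - I)*(t + 3*I)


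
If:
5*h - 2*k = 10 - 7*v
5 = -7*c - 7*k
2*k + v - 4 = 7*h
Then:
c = 305/14 - 27*v/2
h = 4*v - 7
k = 27*v/2 - 45/2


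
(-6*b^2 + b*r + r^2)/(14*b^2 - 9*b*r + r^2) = (3*b + r)/(-7*b + r)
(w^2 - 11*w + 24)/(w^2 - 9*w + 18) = (w - 8)/(w - 6)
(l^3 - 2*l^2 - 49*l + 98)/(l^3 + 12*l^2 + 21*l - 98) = (l - 7)/(l + 7)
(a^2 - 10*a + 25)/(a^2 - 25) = (a - 5)/(a + 5)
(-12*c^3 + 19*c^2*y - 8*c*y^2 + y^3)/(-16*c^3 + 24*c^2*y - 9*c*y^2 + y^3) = (-3*c + y)/(-4*c + y)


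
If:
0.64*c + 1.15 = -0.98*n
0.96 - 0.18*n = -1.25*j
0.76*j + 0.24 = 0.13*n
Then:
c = 23.80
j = -3.18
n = -16.72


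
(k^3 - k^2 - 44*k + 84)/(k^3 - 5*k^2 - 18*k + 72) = (k^2 + 5*k - 14)/(k^2 + k - 12)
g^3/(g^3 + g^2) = g/(g + 1)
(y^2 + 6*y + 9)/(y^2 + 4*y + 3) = (y + 3)/(y + 1)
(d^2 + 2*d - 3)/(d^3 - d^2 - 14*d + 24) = (d^2 + 2*d - 3)/(d^3 - d^2 - 14*d + 24)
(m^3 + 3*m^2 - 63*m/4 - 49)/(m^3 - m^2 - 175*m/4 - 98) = (m - 4)/(m - 8)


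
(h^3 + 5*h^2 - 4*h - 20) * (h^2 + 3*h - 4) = h^5 + 8*h^4 + 7*h^3 - 52*h^2 - 44*h + 80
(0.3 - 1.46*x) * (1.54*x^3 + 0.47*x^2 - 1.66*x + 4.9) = -2.2484*x^4 - 0.2242*x^3 + 2.5646*x^2 - 7.652*x + 1.47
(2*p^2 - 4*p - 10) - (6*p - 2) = 2*p^2 - 10*p - 8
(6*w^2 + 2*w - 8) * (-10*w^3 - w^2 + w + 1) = -60*w^5 - 26*w^4 + 84*w^3 + 16*w^2 - 6*w - 8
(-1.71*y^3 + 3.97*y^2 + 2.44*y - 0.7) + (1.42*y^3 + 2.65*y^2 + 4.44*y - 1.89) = -0.29*y^3 + 6.62*y^2 + 6.88*y - 2.59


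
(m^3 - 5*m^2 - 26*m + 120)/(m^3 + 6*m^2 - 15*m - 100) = (m - 6)/(m + 5)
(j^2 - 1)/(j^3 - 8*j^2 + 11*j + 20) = (j - 1)/(j^2 - 9*j + 20)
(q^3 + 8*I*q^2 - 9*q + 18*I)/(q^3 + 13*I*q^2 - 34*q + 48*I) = (q + 3*I)/(q + 8*I)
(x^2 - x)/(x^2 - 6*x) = (x - 1)/(x - 6)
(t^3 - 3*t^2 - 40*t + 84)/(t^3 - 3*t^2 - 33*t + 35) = (t^2 + 4*t - 12)/(t^2 + 4*t - 5)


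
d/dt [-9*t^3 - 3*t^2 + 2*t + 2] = -27*t^2 - 6*t + 2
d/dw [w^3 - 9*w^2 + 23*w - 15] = 3*w^2 - 18*w + 23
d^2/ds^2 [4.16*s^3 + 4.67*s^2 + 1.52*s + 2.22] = 24.96*s + 9.34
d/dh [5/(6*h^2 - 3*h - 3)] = 5*(1 - 4*h)/(3*(-2*h^2 + h + 1)^2)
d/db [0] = 0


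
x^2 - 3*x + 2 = (x - 2)*(x - 1)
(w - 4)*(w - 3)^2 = w^3 - 10*w^2 + 33*w - 36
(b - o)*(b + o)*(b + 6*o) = b^3 + 6*b^2*o - b*o^2 - 6*o^3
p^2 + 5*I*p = p*(p + 5*I)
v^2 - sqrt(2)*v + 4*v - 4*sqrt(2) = (v + 4)*(v - sqrt(2))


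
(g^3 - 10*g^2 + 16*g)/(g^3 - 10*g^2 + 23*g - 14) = g*(g - 8)/(g^2 - 8*g + 7)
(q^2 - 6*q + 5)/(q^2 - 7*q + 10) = (q - 1)/(q - 2)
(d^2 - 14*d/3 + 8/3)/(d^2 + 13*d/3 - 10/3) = (d - 4)/(d + 5)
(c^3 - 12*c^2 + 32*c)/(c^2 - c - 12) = c*(c - 8)/(c + 3)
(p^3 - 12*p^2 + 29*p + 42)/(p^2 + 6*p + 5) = (p^2 - 13*p + 42)/(p + 5)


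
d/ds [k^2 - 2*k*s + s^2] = -2*k + 2*s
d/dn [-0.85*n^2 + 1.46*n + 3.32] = 1.46 - 1.7*n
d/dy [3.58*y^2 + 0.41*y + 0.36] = 7.16*y + 0.41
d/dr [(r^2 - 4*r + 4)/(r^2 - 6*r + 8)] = -2/(r^2 - 8*r + 16)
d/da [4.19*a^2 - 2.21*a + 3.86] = 8.38*a - 2.21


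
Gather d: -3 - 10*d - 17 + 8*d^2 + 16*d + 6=8*d^2 + 6*d - 14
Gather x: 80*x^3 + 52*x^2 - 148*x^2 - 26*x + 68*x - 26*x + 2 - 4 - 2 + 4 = 80*x^3 - 96*x^2 + 16*x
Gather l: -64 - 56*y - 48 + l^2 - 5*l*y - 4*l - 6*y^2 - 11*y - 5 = l^2 + l*(-5*y - 4) - 6*y^2 - 67*y - 117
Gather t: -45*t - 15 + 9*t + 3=-36*t - 12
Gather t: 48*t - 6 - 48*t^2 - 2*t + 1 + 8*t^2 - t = -40*t^2 + 45*t - 5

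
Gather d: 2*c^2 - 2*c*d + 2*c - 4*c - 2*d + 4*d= 2*c^2 - 2*c + d*(2 - 2*c)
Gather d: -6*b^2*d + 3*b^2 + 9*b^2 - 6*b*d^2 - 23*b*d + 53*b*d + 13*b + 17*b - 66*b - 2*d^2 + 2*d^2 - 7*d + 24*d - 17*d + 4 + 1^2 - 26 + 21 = 12*b^2 - 6*b*d^2 - 36*b + d*(-6*b^2 + 30*b)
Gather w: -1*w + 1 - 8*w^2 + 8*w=-8*w^2 + 7*w + 1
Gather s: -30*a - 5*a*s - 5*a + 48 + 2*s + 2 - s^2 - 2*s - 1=-5*a*s - 35*a - s^2 + 49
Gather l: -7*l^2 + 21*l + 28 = -7*l^2 + 21*l + 28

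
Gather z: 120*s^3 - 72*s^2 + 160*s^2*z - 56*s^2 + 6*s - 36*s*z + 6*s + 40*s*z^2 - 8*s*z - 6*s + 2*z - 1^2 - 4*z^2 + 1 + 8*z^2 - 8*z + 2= 120*s^3 - 128*s^2 + 6*s + z^2*(40*s + 4) + z*(160*s^2 - 44*s - 6) + 2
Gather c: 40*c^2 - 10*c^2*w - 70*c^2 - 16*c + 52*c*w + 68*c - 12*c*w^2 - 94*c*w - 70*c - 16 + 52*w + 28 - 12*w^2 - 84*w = c^2*(-10*w - 30) + c*(-12*w^2 - 42*w - 18) - 12*w^2 - 32*w + 12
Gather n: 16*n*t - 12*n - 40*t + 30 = n*(16*t - 12) - 40*t + 30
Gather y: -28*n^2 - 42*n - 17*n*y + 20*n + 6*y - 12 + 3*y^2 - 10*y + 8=-28*n^2 - 22*n + 3*y^2 + y*(-17*n - 4) - 4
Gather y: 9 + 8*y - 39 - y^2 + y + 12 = -y^2 + 9*y - 18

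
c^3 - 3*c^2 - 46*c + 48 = (c - 8)*(c - 1)*(c + 6)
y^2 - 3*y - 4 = (y - 4)*(y + 1)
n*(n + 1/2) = n^2 + n/2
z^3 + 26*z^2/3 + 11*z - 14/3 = (z - 1/3)*(z + 2)*(z + 7)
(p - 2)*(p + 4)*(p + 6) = p^3 + 8*p^2 + 4*p - 48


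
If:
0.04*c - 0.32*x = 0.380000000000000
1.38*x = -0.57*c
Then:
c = 2.21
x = -0.91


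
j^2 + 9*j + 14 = (j + 2)*(j + 7)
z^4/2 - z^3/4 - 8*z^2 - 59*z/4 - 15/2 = (z/2 + 1)*(z - 5)*(z + 1)*(z + 3/2)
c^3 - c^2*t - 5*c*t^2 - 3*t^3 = (c - 3*t)*(c + t)^2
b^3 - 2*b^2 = b^2*(b - 2)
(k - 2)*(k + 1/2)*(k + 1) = k^3 - k^2/2 - 5*k/2 - 1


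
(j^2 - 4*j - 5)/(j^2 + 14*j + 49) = (j^2 - 4*j - 5)/(j^2 + 14*j + 49)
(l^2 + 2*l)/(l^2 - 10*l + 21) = l*(l + 2)/(l^2 - 10*l + 21)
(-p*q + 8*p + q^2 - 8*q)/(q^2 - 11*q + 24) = (-p + q)/(q - 3)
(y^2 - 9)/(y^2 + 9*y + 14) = (y^2 - 9)/(y^2 + 9*y + 14)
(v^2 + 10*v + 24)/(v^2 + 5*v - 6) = (v + 4)/(v - 1)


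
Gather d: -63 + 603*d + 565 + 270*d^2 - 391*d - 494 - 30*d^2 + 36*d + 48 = 240*d^2 + 248*d + 56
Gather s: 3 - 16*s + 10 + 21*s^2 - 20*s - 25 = 21*s^2 - 36*s - 12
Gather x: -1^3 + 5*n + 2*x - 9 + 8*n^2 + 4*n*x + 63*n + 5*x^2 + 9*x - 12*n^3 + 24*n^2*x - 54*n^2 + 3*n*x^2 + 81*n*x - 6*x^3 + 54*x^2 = -12*n^3 - 46*n^2 + 68*n - 6*x^3 + x^2*(3*n + 59) + x*(24*n^2 + 85*n + 11) - 10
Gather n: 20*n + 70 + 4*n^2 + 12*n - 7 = 4*n^2 + 32*n + 63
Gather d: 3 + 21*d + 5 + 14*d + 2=35*d + 10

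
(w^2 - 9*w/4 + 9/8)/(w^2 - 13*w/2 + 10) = (8*w^2 - 18*w + 9)/(4*(2*w^2 - 13*w + 20))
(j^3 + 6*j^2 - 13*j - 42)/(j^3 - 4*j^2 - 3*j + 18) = (j + 7)/(j - 3)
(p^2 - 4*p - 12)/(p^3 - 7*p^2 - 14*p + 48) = (p^2 - 4*p - 12)/(p^3 - 7*p^2 - 14*p + 48)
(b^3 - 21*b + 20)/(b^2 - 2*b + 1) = (b^2 + b - 20)/(b - 1)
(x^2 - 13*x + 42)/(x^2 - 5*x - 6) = (x - 7)/(x + 1)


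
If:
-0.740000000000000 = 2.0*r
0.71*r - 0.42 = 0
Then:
No Solution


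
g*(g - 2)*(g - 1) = g^3 - 3*g^2 + 2*g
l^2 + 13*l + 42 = (l + 6)*(l + 7)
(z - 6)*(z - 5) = z^2 - 11*z + 30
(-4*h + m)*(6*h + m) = -24*h^2 + 2*h*m + m^2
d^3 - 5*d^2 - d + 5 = (d - 5)*(d - 1)*(d + 1)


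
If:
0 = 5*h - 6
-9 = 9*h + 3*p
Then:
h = 6/5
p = -33/5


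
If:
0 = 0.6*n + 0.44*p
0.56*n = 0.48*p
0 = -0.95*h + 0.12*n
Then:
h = 0.00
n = 0.00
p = 0.00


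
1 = 1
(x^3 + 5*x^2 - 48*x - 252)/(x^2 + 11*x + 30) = (x^2 - x - 42)/(x + 5)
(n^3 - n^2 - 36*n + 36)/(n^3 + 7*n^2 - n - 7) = (n^2 - 36)/(n^2 + 8*n + 7)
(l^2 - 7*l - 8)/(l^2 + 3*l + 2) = (l - 8)/(l + 2)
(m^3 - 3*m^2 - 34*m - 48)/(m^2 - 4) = (m^2 - 5*m - 24)/(m - 2)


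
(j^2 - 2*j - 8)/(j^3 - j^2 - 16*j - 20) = (j - 4)/(j^2 - 3*j - 10)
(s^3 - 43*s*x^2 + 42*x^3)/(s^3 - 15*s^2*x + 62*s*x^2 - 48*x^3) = (-s - 7*x)/(-s + 8*x)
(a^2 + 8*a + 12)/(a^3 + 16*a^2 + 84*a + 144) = (a + 2)/(a^2 + 10*a + 24)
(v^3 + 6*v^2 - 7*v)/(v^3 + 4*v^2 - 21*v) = (v - 1)/(v - 3)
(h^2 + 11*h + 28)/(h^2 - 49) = (h + 4)/(h - 7)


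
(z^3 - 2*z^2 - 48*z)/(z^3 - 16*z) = (z^2 - 2*z - 48)/(z^2 - 16)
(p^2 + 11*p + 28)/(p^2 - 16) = (p + 7)/(p - 4)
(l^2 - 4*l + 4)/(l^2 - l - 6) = (-l^2 + 4*l - 4)/(-l^2 + l + 6)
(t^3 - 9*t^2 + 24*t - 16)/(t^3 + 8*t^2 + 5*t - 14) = (t^2 - 8*t + 16)/(t^2 + 9*t + 14)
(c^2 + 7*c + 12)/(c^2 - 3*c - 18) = (c + 4)/(c - 6)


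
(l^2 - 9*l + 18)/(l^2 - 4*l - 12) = (l - 3)/(l + 2)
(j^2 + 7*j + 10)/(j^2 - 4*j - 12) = (j + 5)/(j - 6)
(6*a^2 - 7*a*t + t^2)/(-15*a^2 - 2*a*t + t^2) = (-6*a^2 + 7*a*t - t^2)/(15*a^2 + 2*a*t - t^2)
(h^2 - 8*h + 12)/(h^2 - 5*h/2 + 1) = 2*(h - 6)/(2*h - 1)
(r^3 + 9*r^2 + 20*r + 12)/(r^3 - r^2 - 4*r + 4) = (r^2 + 7*r + 6)/(r^2 - 3*r + 2)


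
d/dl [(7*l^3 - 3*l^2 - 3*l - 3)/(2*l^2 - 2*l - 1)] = (14*l^4 - 28*l^3 - 9*l^2 + 18*l - 3)/(4*l^4 - 8*l^3 + 4*l + 1)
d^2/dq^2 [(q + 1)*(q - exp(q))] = -q*exp(q) - 3*exp(q) + 2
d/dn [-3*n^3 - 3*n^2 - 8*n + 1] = -9*n^2 - 6*n - 8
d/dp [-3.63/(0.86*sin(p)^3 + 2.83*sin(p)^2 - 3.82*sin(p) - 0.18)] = (9.3654*sin(p)^2 + 20.5458*sin(p) - 13.8666)*cos(p)/(0.86*sin(p)^3 + 2.83*sin(p)^2 - 3.82*sin(p) - 0.18)^2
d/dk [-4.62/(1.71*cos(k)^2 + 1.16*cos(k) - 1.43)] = -(15.8004*cos(k) + 5.3592)*sin(k)/(1.71*cos(k)^2 + 1.16*cos(k) - 1.43)^2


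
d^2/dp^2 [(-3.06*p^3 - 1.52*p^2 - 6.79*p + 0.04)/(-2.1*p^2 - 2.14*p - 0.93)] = (1.4210854715202e-14*p^5 + 5.6843418860808e-14*p^4 + 62.300832*p^3 + 17.670312*p^2 - 64.764216*p - 24.607748)/(9.261*p^6 + 28.3122*p^5 + 41.15538*p^4 + 34.876864*p^3 + 18.225954*p^2 + 5.552658*p + 0.804357)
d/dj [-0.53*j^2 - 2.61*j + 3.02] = -1.06*j - 2.61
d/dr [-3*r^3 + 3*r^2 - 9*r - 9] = -9*r^2 + 6*r - 9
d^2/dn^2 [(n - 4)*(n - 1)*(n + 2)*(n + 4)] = 12*n^2 + 6*n - 36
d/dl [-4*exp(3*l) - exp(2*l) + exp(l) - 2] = (-12*exp(2*l) - 2*exp(l) + 1)*exp(l)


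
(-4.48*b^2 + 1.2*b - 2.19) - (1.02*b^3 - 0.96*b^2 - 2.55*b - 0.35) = -1.02*b^3 - 3.52*b^2 + 3.75*b - 1.84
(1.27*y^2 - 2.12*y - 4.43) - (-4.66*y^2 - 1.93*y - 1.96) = 5.93*y^2 - 0.19*y - 2.47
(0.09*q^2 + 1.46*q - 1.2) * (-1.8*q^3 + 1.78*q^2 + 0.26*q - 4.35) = -0.162*q^5 - 2.4678*q^4 + 4.7822*q^3 - 2.1479*q^2 - 6.663*q + 5.22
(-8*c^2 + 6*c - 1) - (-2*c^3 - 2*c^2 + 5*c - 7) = 2*c^3 - 6*c^2 + c + 6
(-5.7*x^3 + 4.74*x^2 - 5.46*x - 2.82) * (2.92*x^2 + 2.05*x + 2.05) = -16.644*x^5 + 2.1558*x^4 - 17.9112*x^3 - 9.7104*x^2 - 16.974*x - 5.781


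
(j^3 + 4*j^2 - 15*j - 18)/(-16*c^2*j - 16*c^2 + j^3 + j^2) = (-j^2 - 3*j + 18)/(16*c^2 - j^2)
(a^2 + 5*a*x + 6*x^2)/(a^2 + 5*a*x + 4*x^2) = (a^2 + 5*a*x + 6*x^2)/(a^2 + 5*a*x + 4*x^2)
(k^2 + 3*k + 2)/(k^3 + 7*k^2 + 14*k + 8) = 1/(k + 4)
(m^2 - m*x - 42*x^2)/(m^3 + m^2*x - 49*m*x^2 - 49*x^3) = (m + 6*x)/(m^2 + 8*m*x + 7*x^2)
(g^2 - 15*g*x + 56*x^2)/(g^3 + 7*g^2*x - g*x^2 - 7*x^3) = (g^2 - 15*g*x + 56*x^2)/(g^3 + 7*g^2*x - g*x^2 - 7*x^3)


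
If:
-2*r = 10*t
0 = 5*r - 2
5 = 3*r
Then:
No Solution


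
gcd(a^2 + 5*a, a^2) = a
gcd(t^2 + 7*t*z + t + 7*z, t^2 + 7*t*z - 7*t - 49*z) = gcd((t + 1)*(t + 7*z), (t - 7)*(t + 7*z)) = t + 7*z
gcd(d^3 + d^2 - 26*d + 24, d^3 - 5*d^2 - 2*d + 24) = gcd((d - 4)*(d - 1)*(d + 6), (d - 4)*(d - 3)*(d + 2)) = d - 4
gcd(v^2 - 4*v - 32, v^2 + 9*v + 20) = v + 4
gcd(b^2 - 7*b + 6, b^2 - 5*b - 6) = b - 6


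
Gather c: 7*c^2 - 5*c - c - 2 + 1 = 7*c^2 - 6*c - 1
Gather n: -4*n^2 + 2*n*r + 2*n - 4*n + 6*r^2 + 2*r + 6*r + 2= -4*n^2 + n*(2*r - 2) + 6*r^2 + 8*r + 2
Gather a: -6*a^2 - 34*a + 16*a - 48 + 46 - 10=-6*a^2 - 18*a - 12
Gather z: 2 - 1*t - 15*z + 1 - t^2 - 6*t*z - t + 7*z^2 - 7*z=-t^2 - 2*t + 7*z^2 + z*(-6*t - 22) + 3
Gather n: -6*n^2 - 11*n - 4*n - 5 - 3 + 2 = -6*n^2 - 15*n - 6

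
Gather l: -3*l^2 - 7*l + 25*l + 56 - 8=-3*l^2 + 18*l + 48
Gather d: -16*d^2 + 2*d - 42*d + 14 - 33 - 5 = -16*d^2 - 40*d - 24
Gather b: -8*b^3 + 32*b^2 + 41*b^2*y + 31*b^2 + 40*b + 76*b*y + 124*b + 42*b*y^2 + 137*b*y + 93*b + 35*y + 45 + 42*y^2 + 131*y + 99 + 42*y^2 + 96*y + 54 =-8*b^3 + b^2*(41*y + 63) + b*(42*y^2 + 213*y + 257) + 84*y^2 + 262*y + 198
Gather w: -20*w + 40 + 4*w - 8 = 32 - 16*w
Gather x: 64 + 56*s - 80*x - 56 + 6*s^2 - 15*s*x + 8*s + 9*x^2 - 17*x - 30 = 6*s^2 + 64*s + 9*x^2 + x*(-15*s - 97) - 22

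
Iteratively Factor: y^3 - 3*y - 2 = (y - 2)*(y^2 + 2*y + 1) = (y - 2)*(y + 1)*(y + 1)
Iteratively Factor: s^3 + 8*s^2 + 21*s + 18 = (s + 2)*(s^2 + 6*s + 9) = (s + 2)*(s + 3)*(s + 3)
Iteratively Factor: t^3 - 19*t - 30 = (t + 3)*(t^2 - 3*t - 10) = (t - 5)*(t + 3)*(t + 2)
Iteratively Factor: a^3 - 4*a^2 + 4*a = (a - 2)*(a^2 - 2*a) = (a - 2)^2*(a)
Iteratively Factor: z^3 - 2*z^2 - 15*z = (z + 3)*(z^2 - 5*z) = (z - 5)*(z + 3)*(z)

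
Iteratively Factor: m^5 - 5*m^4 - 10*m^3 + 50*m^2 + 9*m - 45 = (m - 1)*(m^4 - 4*m^3 - 14*m^2 + 36*m + 45) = (m - 1)*(m + 3)*(m^3 - 7*m^2 + 7*m + 15) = (m - 5)*(m - 1)*(m + 3)*(m^2 - 2*m - 3) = (m - 5)*(m - 3)*(m - 1)*(m + 3)*(m + 1)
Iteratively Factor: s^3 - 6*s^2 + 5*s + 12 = (s - 3)*(s^2 - 3*s - 4) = (s - 3)*(s + 1)*(s - 4)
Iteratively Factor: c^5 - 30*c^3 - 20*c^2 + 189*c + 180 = (c - 3)*(c^4 + 3*c^3 - 21*c^2 - 83*c - 60) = (c - 3)*(c + 4)*(c^3 - c^2 - 17*c - 15) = (c - 3)*(c + 1)*(c + 4)*(c^2 - 2*c - 15) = (c - 3)*(c + 1)*(c + 3)*(c + 4)*(c - 5)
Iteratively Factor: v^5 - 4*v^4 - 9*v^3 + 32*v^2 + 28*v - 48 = (v - 1)*(v^4 - 3*v^3 - 12*v^2 + 20*v + 48) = (v - 3)*(v - 1)*(v^3 - 12*v - 16) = (v - 4)*(v - 3)*(v - 1)*(v^2 + 4*v + 4) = (v - 4)*(v - 3)*(v - 1)*(v + 2)*(v + 2)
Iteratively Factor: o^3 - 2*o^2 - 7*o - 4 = (o - 4)*(o^2 + 2*o + 1) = (o - 4)*(o + 1)*(o + 1)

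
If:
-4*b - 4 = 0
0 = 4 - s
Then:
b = -1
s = 4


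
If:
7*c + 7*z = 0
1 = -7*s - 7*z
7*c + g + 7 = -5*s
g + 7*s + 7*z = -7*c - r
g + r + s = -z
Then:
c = 6/49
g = -380/49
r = 387/49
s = -1/49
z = -6/49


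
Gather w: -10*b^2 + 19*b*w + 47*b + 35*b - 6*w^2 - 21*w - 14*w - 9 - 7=-10*b^2 + 82*b - 6*w^2 + w*(19*b - 35) - 16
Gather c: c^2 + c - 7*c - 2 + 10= c^2 - 6*c + 8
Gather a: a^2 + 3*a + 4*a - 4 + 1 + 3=a^2 + 7*a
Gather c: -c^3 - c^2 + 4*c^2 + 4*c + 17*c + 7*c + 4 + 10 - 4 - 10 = -c^3 + 3*c^2 + 28*c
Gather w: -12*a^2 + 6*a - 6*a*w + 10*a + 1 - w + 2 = -12*a^2 + 16*a + w*(-6*a - 1) + 3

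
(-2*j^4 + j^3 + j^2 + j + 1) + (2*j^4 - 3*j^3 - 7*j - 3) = -2*j^3 + j^2 - 6*j - 2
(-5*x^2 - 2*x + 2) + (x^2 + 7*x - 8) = -4*x^2 + 5*x - 6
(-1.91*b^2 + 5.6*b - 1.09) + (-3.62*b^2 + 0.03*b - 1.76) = -5.53*b^2 + 5.63*b - 2.85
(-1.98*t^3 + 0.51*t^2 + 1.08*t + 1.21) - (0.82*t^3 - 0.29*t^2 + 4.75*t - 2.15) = -2.8*t^3 + 0.8*t^2 - 3.67*t + 3.36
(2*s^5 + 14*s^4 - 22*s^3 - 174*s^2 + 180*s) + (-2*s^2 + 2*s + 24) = 2*s^5 + 14*s^4 - 22*s^3 - 176*s^2 + 182*s + 24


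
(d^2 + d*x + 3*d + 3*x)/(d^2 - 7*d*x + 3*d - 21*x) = (-d - x)/(-d + 7*x)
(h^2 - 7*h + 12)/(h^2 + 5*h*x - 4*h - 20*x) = (h - 3)/(h + 5*x)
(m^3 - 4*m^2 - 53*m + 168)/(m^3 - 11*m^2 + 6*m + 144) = (m^2 + 4*m - 21)/(m^2 - 3*m - 18)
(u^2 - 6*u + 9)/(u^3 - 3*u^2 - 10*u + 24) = (u^2 - 6*u + 9)/(u^3 - 3*u^2 - 10*u + 24)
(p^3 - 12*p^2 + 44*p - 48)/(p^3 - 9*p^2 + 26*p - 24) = (p - 6)/(p - 3)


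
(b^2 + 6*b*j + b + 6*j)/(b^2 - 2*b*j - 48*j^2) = (b + 1)/(b - 8*j)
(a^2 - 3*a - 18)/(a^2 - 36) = (a + 3)/(a + 6)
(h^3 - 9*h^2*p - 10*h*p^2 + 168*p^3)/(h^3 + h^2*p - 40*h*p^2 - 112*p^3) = (h - 6*p)/(h + 4*p)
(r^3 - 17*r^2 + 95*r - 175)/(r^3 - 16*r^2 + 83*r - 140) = (r - 5)/(r - 4)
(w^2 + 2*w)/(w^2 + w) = (w + 2)/(w + 1)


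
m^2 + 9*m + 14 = (m + 2)*(m + 7)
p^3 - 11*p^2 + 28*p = p*(p - 7)*(p - 4)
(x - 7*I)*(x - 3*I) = x^2 - 10*I*x - 21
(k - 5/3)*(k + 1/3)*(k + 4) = k^3 + 8*k^2/3 - 53*k/9 - 20/9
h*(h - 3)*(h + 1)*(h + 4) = h^4 + 2*h^3 - 11*h^2 - 12*h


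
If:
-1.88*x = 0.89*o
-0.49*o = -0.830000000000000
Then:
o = 1.69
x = -0.80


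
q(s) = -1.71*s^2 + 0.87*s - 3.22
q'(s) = 0.87 - 3.42*s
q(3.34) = -19.39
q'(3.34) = -10.55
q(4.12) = -28.66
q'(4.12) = -13.22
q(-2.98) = -21.00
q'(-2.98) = 11.06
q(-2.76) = -18.65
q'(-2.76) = 10.31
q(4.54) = -34.52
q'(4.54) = -14.66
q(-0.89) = -5.35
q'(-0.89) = 3.91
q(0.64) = -3.36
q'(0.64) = -1.32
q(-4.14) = -36.13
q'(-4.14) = 15.03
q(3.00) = -16.00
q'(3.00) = -9.39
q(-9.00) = -149.56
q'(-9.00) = 31.65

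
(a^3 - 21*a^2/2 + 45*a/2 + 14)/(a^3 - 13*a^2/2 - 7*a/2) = (a - 4)/a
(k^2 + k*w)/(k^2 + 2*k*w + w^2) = k/(k + w)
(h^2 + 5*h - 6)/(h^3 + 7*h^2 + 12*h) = (h^2 + 5*h - 6)/(h*(h^2 + 7*h + 12))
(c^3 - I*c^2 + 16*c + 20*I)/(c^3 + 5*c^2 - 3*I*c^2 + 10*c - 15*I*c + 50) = (c + 2*I)/(c + 5)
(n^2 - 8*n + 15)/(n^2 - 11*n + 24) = (n - 5)/(n - 8)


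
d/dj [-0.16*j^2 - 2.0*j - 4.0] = -0.32*j - 2.0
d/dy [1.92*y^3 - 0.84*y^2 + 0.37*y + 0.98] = 5.76*y^2 - 1.68*y + 0.37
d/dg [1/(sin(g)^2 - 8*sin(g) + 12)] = 2*(4 - sin(g))*cos(g)/(sin(g)^2 - 8*sin(g) + 12)^2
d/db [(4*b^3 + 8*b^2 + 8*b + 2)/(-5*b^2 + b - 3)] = 2*(-10*b^4 + 4*b^3 + 6*b^2 - 14*b - 13)/(25*b^4 - 10*b^3 + 31*b^2 - 6*b + 9)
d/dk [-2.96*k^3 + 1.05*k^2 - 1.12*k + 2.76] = -8.88*k^2 + 2.1*k - 1.12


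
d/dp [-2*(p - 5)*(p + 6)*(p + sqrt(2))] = -6*p^2 - 4*sqrt(2)*p - 4*p - 2*sqrt(2) + 60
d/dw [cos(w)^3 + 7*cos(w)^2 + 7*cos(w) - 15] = (3*sin(w)^2 - 14*cos(w) - 10)*sin(w)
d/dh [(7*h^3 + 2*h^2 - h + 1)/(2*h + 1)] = (28*h^3 + 25*h^2 + 4*h - 3)/(4*h^2 + 4*h + 1)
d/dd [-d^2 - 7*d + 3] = -2*d - 7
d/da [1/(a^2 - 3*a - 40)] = (3 - 2*a)/(-a^2 + 3*a + 40)^2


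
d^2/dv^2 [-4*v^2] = -8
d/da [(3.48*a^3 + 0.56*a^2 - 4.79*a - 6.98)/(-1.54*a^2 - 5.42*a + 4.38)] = (-5.3592*a^4 - 37.7232*a^3 + 35.3154*a^2 - 16.5928*a - 58.8118)/(2.3716*a^4 + 16.6936*a^3 + 15.886*a^2 - 47.4792*a + 19.1844)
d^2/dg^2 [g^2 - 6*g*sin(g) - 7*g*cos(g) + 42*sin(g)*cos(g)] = 6*g*sin(g) + 7*g*cos(g) + 14*sin(g) - 84*sin(2*g) - 12*cos(g) + 2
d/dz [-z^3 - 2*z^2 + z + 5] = -3*z^2 - 4*z + 1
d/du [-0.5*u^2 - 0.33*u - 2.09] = -1.0*u - 0.33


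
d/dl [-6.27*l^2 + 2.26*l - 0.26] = 2.26 - 12.54*l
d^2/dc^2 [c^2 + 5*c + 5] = 2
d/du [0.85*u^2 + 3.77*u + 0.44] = 1.7*u + 3.77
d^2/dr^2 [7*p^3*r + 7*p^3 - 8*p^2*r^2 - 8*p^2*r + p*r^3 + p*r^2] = 2*p*(-8*p + 3*r + 1)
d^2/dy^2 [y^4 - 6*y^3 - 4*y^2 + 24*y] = 12*y^2 - 36*y - 8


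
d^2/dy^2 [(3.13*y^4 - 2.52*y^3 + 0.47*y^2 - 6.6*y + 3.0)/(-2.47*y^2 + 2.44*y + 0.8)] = (-38.191634*y^6 + 113.183304*y^5 - 74.699328*y^4 + 17.075712*y^3 - 109.91268*y^2 + 196.4088*y - 73.9456)/(15.069223*y^6 - 44.658588*y^5 + 29.474016*y^4 + 14.401856*y^3 - 9.54624*y^2 - 4.6848*y - 0.512)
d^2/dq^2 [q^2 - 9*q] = 2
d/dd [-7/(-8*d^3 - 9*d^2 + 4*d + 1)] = 14*(-12*d^2 - 9*d + 2)/(8*d^3 + 9*d^2 - 4*d - 1)^2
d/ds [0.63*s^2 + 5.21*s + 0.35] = 1.26*s + 5.21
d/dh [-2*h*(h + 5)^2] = 2*(-3*h - 5)*(h + 5)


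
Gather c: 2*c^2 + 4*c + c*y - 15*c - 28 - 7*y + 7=2*c^2 + c*(y - 11) - 7*y - 21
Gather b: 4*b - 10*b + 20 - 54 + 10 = -6*b - 24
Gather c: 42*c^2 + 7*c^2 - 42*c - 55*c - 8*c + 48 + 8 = 49*c^2 - 105*c + 56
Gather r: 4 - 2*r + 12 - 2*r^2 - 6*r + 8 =-2*r^2 - 8*r + 24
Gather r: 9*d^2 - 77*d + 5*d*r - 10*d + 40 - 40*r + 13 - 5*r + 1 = 9*d^2 - 87*d + r*(5*d - 45) + 54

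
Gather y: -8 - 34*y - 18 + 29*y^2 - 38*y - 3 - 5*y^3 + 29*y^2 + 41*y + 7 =-5*y^3 + 58*y^2 - 31*y - 22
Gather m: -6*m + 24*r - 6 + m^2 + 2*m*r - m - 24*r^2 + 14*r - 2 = m^2 + m*(2*r - 7) - 24*r^2 + 38*r - 8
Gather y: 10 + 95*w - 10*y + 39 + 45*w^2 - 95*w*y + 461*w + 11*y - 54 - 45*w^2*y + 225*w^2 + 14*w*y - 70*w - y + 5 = 270*w^2 + 486*w + y*(-45*w^2 - 81*w)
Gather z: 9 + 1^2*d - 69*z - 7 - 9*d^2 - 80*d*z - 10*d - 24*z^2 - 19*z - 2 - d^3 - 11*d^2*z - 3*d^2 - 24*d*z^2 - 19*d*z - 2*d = -d^3 - 12*d^2 - 11*d + z^2*(-24*d - 24) + z*(-11*d^2 - 99*d - 88)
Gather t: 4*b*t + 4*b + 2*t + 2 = 4*b + t*(4*b + 2) + 2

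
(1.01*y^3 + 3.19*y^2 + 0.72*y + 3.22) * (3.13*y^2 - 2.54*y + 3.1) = 3.1613*y^5 + 7.4193*y^4 - 2.718*y^3 + 18.1388*y^2 - 5.9468*y + 9.982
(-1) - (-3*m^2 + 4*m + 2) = 3*m^2 - 4*m - 3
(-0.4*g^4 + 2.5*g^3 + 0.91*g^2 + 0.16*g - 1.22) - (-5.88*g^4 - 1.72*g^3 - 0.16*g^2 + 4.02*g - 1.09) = 5.48*g^4 + 4.22*g^3 + 1.07*g^2 - 3.86*g - 0.13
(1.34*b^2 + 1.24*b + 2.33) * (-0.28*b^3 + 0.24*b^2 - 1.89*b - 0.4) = -0.3752*b^5 - 0.0256*b^4 - 2.8874*b^3 - 2.3204*b^2 - 4.8997*b - 0.932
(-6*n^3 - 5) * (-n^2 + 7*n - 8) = 6*n^5 - 42*n^4 + 48*n^3 + 5*n^2 - 35*n + 40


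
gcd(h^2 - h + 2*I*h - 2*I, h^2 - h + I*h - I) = h - 1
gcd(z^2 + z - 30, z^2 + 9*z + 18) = z + 6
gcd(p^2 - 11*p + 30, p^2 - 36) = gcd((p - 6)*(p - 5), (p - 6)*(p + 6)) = p - 6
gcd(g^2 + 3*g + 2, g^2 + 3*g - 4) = 1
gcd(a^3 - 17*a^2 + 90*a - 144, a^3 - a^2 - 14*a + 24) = a - 3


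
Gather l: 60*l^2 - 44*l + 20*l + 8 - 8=60*l^2 - 24*l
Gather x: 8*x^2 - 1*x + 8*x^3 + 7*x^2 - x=8*x^3 + 15*x^2 - 2*x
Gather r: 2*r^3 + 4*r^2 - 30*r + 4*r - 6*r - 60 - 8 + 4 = 2*r^3 + 4*r^2 - 32*r - 64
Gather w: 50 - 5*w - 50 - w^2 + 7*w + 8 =-w^2 + 2*w + 8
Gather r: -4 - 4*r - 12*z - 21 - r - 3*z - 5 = -5*r - 15*z - 30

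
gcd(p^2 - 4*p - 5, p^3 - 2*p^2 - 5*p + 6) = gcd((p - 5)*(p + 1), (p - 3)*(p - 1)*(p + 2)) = 1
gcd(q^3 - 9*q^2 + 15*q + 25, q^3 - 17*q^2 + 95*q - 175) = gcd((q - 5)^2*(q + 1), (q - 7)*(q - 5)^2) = q^2 - 10*q + 25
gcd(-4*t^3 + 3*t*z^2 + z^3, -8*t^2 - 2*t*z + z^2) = 2*t + z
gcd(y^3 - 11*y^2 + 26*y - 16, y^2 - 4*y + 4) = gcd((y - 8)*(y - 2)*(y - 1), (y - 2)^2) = y - 2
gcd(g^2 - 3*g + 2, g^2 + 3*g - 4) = g - 1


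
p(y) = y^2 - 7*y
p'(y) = 2*y - 7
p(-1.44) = 12.15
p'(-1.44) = -9.88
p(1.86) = -9.56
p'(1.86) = -3.28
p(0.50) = -3.25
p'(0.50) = -6.00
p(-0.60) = 4.56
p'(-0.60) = -8.20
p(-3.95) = 43.25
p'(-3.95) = -14.90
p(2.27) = -10.74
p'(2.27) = -2.46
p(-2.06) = 18.66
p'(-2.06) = -11.12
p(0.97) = -5.85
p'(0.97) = -5.06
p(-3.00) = 30.00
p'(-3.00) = -13.00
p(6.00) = -6.00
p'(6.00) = 5.00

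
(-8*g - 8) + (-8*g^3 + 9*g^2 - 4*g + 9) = -8*g^3 + 9*g^2 - 12*g + 1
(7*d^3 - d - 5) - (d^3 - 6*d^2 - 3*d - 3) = 6*d^3 + 6*d^2 + 2*d - 2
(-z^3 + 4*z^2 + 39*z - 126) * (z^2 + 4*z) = -z^5 + 55*z^3 + 30*z^2 - 504*z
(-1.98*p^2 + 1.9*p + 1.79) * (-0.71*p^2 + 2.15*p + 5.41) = 1.4058*p^4 - 5.606*p^3 - 7.8977*p^2 + 14.1275*p + 9.6839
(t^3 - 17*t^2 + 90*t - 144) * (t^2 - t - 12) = t^5 - 18*t^4 + 95*t^3 - 30*t^2 - 936*t + 1728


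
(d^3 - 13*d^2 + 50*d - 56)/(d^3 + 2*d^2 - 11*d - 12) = (d^3 - 13*d^2 + 50*d - 56)/(d^3 + 2*d^2 - 11*d - 12)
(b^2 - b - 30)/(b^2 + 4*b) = (b^2 - b - 30)/(b*(b + 4))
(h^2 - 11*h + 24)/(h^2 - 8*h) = (h - 3)/h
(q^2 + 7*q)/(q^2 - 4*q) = (q + 7)/(q - 4)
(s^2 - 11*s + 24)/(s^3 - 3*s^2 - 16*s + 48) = (s - 8)/(s^2 - 16)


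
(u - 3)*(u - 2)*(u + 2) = u^3 - 3*u^2 - 4*u + 12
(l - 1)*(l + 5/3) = l^2 + 2*l/3 - 5/3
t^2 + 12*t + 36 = (t + 6)^2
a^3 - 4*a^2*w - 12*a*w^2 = a*(a - 6*w)*(a + 2*w)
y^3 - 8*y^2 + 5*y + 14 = (y - 7)*(y - 2)*(y + 1)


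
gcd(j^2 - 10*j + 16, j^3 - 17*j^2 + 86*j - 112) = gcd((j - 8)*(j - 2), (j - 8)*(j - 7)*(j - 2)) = j^2 - 10*j + 16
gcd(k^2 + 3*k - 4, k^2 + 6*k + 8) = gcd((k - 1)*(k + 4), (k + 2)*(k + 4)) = k + 4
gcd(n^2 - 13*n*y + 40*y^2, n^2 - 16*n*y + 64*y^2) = -n + 8*y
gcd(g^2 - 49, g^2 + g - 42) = g + 7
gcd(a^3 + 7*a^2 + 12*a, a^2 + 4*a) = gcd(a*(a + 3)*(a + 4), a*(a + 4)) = a^2 + 4*a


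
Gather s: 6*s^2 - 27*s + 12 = 6*s^2 - 27*s + 12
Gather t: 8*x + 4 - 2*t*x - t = t*(-2*x - 1) + 8*x + 4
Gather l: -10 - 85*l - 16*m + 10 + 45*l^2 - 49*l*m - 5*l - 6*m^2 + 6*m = 45*l^2 + l*(-49*m - 90) - 6*m^2 - 10*m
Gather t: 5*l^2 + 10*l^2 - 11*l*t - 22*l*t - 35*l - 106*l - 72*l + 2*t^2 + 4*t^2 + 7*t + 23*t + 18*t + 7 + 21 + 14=15*l^2 - 213*l + 6*t^2 + t*(48 - 33*l) + 42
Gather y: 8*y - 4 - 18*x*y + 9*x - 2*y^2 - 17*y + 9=9*x - 2*y^2 + y*(-18*x - 9) + 5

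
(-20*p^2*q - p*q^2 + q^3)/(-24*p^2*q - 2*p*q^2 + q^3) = (5*p - q)/(6*p - q)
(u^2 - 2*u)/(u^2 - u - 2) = u/(u + 1)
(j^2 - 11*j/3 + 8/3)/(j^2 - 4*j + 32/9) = 3*(j - 1)/(3*j - 4)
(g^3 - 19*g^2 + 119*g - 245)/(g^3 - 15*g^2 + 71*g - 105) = (g - 7)/(g - 3)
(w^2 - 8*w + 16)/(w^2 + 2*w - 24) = (w - 4)/(w + 6)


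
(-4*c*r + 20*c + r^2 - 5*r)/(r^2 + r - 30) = (-4*c + r)/(r + 6)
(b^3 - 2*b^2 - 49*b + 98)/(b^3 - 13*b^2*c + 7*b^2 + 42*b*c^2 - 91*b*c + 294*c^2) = (b^2 - 9*b + 14)/(b^2 - 13*b*c + 42*c^2)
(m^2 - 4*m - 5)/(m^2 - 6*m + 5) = (m + 1)/(m - 1)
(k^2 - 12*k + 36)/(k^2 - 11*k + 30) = (k - 6)/(k - 5)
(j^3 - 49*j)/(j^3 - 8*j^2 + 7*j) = (j + 7)/(j - 1)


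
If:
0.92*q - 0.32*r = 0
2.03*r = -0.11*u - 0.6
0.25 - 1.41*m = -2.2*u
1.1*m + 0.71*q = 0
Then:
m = 0.07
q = -0.10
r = -0.29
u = -0.07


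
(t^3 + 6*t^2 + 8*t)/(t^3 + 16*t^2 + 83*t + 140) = t*(t + 2)/(t^2 + 12*t + 35)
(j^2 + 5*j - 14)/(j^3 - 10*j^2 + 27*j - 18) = (j^2 + 5*j - 14)/(j^3 - 10*j^2 + 27*j - 18)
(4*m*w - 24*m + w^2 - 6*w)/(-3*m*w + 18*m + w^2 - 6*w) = (4*m + w)/(-3*m + w)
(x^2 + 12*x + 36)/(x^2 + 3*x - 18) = (x + 6)/(x - 3)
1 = 1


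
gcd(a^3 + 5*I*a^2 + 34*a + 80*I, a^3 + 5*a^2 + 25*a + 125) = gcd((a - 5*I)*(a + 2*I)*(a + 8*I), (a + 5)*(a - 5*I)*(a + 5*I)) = a - 5*I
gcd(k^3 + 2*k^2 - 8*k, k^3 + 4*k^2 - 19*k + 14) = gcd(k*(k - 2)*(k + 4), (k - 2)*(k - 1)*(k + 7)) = k - 2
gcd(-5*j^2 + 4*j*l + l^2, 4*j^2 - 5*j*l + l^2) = j - l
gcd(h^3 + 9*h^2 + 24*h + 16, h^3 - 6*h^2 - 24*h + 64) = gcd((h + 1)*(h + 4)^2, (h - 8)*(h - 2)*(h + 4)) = h + 4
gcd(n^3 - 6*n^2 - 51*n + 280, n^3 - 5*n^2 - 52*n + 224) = n^2 - n - 56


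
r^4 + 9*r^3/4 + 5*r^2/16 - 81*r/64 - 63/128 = (r - 3/4)*(r + 1/2)*(r + 3/4)*(r + 7/4)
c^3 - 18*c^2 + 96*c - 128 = (c - 8)^2*(c - 2)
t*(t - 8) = t^2 - 8*t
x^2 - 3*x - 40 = (x - 8)*(x + 5)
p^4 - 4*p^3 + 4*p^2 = p^2*(p - 2)^2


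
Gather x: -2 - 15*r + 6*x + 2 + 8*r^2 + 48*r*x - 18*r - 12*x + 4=8*r^2 - 33*r + x*(48*r - 6) + 4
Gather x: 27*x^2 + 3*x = 27*x^2 + 3*x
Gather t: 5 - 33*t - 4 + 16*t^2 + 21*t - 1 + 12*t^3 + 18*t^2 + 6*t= 12*t^3 + 34*t^2 - 6*t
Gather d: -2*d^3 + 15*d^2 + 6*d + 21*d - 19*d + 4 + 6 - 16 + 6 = -2*d^3 + 15*d^2 + 8*d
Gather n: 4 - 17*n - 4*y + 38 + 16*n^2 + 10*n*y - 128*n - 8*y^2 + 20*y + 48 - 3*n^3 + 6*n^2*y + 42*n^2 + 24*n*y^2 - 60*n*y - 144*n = -3*n^3 + n^2*(6*y + 58) + n*(24*y^2 - 50*y - 289) - 8*y^2 + 16*y + 90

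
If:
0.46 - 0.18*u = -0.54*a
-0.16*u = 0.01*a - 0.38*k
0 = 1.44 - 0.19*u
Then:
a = 1.67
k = 3.24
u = 7.58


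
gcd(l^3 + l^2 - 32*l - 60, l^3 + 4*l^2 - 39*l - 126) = l - 6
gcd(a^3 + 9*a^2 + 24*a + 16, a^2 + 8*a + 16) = a^2 + 8*a + 16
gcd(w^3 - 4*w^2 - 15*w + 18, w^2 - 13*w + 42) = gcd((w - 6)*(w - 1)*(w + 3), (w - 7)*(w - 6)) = w - 6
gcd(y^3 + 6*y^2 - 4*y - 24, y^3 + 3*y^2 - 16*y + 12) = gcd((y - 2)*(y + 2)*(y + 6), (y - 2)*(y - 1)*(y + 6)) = y^2 + 4*y - 12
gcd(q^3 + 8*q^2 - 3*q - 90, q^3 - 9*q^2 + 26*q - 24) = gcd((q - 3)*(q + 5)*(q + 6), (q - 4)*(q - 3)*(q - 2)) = q - 3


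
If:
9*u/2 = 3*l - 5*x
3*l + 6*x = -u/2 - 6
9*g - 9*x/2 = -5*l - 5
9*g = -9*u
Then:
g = -96/107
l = -26/107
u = 96/107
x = -102/107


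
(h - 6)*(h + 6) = h^2 - 36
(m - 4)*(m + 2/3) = m^2 - 10*m/3 - 8/3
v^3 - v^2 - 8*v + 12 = (v - 2)^2*(v + 3)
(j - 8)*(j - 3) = j^2 - 11*j + 24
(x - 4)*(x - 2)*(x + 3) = x^3 - 3*x^2 - 10*x + 24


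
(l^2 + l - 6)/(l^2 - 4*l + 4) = (l + 3)/(l - 2)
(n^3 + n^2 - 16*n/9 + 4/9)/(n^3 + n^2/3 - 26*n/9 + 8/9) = (3*n - 2)/(3*n - 4)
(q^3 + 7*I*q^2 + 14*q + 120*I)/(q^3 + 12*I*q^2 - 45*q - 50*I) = (q^2 + 2*I*q + 24)/(q^2 + 7*I*q - 10)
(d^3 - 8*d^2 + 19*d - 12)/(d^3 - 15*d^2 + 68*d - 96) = (d - 1)/(d - 8)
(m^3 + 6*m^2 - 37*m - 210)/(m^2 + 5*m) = m + 1 - 42/m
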